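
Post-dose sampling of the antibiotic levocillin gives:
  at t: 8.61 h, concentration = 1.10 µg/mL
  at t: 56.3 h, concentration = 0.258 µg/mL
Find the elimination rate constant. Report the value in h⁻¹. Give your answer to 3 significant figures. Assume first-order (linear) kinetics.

0.0304 h⁻¹

k = ln(C₁/C₂) / (t₂ − t₁) = ln(1.10/0.258) / (56.3 − 8.61)
  = 1.450 / 47.69 = 0.03040 h⁻¹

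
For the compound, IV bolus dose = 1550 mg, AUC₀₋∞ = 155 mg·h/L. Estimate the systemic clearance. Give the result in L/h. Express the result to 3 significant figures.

10.0 L/h

CL = Dose / AUC = 1550 / 155 = 10.00 L/h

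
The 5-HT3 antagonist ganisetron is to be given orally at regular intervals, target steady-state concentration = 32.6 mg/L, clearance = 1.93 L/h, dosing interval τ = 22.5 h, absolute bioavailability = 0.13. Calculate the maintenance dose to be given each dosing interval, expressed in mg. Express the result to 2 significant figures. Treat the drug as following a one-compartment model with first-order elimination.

11000 mg

At steady state, F × (Dose/τ) = Css × CL.
Dose = Css × CL × τ / F = 32.6 × 1.930 × 22.5 / 0.13 = 10890 mg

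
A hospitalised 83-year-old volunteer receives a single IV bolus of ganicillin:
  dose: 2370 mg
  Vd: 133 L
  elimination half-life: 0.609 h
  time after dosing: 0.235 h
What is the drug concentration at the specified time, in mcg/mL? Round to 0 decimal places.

14 mcg/mL

C₀ = Dose / Vd = 2370 / 133 = 17.82 mg/L
k = ln2 / t½ = 0.693147 / 0.609 = 1.138 h⁻¹
C = C₀ · e^(−k·t) = 17.82 × e^(−1.138 × 0.235)
  = 17.82 × 0.7653 = 13.64 mg/L
(13.64 mg/L = 13.64 mcg/mL)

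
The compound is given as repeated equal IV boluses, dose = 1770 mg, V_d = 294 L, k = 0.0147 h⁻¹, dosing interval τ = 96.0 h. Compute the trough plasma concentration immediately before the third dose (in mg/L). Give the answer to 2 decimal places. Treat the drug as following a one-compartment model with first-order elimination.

1.83 mg/L

C₀ per dose = Dose / Vd = 1770 / 294 = 6.020 mg/L
Fraction remaining after one interval: r = e^(−kτ) = e^(−0.01470 × 96.0) = 0.2439
Before dose 3, 2 doses have been given (aged 1τ, 2τ).
C_trough = C₀ × (r + r²) = 6.020 × (0.2439 + 0.05949) = 1.826 mg/L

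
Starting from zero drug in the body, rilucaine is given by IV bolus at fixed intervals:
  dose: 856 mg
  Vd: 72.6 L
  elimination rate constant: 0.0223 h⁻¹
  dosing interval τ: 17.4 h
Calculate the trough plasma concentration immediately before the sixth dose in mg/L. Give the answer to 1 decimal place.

C₀ per dose = Dose / Vd = 856 / 72.6 = 11.79 mg/L
Fraction remaining after one interval: r = e^(−kτ) = e^(−0.02230 × 17.4) = 0.6784
Before dose 6, 5 doses have been given (aged 1τ, 2τ, 3τ, 4τ, 5τ).
C_trough = C₀ × (r + r² + … + r^5) = C₀ × r(1−r^5)/(1−r)
        = 11.79 × 0.6784 × (1 − 0.1437) / (1 − 0.6784) = 21.30 mg/L

21.3 mg/L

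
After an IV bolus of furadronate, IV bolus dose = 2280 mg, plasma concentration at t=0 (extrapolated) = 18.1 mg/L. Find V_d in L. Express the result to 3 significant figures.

Vd = Dose / C₀ = 2280 / 18.1 = 126.0 L

126 L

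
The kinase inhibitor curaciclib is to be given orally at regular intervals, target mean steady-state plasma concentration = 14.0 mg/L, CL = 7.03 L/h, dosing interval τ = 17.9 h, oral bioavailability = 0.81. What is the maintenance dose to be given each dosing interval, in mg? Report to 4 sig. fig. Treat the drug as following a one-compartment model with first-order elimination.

At steady state, F × (Dose/τ) = Css × CL.
Dose = Css × CL × τ / F = 14.0 × 7.030 × 17.9 / 0.81 = 2175 mg

2175 mg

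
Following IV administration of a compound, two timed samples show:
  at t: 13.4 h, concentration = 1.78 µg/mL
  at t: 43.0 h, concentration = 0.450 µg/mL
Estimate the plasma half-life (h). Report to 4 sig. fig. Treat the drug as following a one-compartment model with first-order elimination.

k = ln(C₁/C₂) / (t₂ − t₁) = ln(1.78/0.450) / (43.0 − 13.4)
  = 1.375 / 29.60 = 0.04645 h⁻¹
t½ = ln2 / k = 0.693147 / 0.04645 = 14.92 h

14.92 h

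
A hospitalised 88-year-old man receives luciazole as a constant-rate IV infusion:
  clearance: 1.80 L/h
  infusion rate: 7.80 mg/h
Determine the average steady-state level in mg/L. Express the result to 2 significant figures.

4.3 mg/L

At steady state Css = R₀ / CL = 7.80 / 1.800 = 4.333 mg/L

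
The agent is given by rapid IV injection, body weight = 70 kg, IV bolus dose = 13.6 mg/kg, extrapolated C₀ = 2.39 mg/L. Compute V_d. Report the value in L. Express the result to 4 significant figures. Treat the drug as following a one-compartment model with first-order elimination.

Dose = 13.6 × 70 = 952.0 mg
Vd = Dose / C₀ = 952.0 / 2.39 = 398.3 L

398.3 L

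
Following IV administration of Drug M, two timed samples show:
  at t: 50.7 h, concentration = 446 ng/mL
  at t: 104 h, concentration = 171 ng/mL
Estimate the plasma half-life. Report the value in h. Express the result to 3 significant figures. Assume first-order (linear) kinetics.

38.5 h

k = ln(C₁/C₂) / (t₂ − t₁) = ln(446/171) / (104 − 50.7)
  = 0.9587 / 53.30 = 0.01799 h⁻¹
t½ = ln2 / k = 0.693147 / 0.01799 = 38.53 h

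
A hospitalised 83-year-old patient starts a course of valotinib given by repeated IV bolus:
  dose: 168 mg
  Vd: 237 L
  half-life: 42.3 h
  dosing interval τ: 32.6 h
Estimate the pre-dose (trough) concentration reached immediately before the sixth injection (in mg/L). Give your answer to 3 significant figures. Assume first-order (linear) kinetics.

0.934 mg/L

C₀ per dose = Dose / Vd = 168 / 237 = 0.7089 mg/L
k = ln2 / t½ = 0.693147 / 42.3 = 0.01639 h⁻¹
Fraction remaining after one interval: r = e^(−kτ) = e^(−0.01639 × 32.6) = 0.5861
Before dose 6, 5 doses have been given (aged 1τ, 2τ, 3τ, 4τ, 5τ).
C_trough = C₀ × (r + r² + … + r^5) = C₀ × r(1−r^5)/(1−r)
        = 0.7089 × 0.5861 × (1 − 0.06916) / (1 − 0.5861) = 0.9344 mg/L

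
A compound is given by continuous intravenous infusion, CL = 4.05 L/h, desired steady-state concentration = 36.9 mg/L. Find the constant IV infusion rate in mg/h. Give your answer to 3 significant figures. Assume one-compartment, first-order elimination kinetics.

At steady state, infusion rate R₀ = Css × CL = 36.9 × 4.050 = 149.4 mg/h

149 mg/h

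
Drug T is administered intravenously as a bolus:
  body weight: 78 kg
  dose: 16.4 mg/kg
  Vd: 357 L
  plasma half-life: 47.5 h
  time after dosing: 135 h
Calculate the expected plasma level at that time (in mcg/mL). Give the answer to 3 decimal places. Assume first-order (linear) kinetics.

Total dose = 16.4 × 78 = 1279 mg
C₀ = Dose / Vd = 1279 / 357 = 3.583 mg/L
k = ln2 / t½ = 0.693147 / 47.5 = 0.01459 h⁻¹
C = C₀ · e^(−k·t) = 3.583 × e^(−0.01459 × 135)
  = 3.583 × 0.1395 = 0.4998 mg/L
(0.4998 mg/L = 0.4998 mcg/mL)

0.500 mcg/mL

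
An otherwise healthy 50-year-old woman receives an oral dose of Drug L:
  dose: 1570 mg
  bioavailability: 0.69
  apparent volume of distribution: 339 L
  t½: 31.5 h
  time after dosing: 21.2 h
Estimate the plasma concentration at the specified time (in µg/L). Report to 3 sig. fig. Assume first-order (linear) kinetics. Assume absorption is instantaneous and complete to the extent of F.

2000 µg/L

Amount reaching circulation = F × Dose = 0.69 × 1570 = 1083 mg
C₀ = F·Dose / Vd = 1083 / 339 = 3.195 mg/L
k = ln2 / t½ = 0.693147 / 31.5 = 0.02200 h⁻¹
C = C₀ · e^(−k·t) = 3.195 × e^(−0.02200 × 21.2)
  = 3.195 × 0.6273 = 2.004 mg/L
Convert: 2.004 mg/L × 1000 = 2004 µg/L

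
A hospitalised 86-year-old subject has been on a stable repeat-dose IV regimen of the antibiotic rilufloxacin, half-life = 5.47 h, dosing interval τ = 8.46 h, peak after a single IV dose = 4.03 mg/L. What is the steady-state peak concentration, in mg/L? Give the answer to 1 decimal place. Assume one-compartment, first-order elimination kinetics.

6.1 mg/L

k = ln2 / t½ = 0.693147 / 5.47 = 0.1267 h⁻¹
e^(−kτ) = e^(−0.1267 × 8.46) = 0.3424
Accumulation ratio R = 1 / (1 − e^(−kτ)) = 1 / (1 − 0.3424) = 1.521
Steady-state peak = C₀ × R = 4.03 × 1.521 = 6.130 mg/L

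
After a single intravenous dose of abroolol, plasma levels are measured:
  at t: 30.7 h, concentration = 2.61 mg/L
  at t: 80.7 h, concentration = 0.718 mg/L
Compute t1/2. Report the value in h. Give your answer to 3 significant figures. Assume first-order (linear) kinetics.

k = ln(C₁/C₂) / (t₂ − t₁) = ln(2.61/0.718) / (80.7 − 30.7)
  = 1.291 / 50.00 = 0.02582 h⁻¹
t½ = ln2 / k = 0.693147 / 0.02582 = 26.85 h

26.9 h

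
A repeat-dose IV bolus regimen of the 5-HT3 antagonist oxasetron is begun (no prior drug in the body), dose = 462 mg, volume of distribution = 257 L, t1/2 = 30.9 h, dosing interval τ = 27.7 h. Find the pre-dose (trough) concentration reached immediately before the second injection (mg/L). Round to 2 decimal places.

C₀ per dose = Dose / Vd = 462 / 257 = 1.798 mg/L
k = ln2 / t½ = 0.693147 / 30.9 = 0.02243 h⁻¹
Fraction remaining after one interval: r = e^(−kτ) = e^(−0.02243 × 27.7) = 0.5372
Before dose 2, 1 dose has been given (aged 1τ).
C_trough = C₀ × r = 1.798 × 0.5372 = 0.9659 mg/L

0.97 mg/L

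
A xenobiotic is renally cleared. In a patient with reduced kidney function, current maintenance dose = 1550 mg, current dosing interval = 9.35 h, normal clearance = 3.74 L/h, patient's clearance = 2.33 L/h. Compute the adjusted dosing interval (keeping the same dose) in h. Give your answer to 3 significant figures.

To keep the same average steady-state level, dosing rate must scale with clearance.
CL ratio = 2.33 / 3.74 = 0.6230
New interval (same dose) = 9.35 / 0.6230 = 15.01 h

15.0 h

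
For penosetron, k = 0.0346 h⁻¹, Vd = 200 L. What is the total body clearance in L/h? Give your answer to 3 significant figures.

6.92 L/h

CL = k × Vd = 0.0346 × 200 = 6.920 L/h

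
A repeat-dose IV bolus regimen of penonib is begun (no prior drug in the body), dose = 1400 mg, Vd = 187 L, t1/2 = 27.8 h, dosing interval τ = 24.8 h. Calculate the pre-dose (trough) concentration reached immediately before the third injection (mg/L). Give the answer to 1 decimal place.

6.2 mg/L

C₀ per dose = Dose / Vd = 1400 / 187 = 7.487 mg/L
k = ln2 / t½ = 0.693147 / 27.8 = 0.02493 h⁻¹
Fraction remaining after one interval: r = e^(−kτ) = e^(−0.02493 × 24.8) = 0.5389
Before dose 3, 2 doses have been given (aged 1τ, 2τ).
C_trough = C₀ × (r + r²) = 7.487 × (0.5389 + 0.2904) = 6.209 mg/L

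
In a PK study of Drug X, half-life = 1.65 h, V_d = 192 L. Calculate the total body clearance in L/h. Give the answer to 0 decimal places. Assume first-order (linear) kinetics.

k = ln2 / t½ = 0.693147 / 1.65 = 0.4201 h⁻¹
CL = k × Vd = 0.4201 × 192 = 80.66 L/h

81 L/h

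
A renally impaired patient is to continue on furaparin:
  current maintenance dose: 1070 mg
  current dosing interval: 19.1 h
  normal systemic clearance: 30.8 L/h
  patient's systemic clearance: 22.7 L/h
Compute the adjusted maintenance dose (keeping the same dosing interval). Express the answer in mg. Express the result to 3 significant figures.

789 mg

To keep the same average steady-state level, dosing rate must scale with clearance.
CL ratio = 22.7 / 30.8 = 0.7370
New dose (same interval) = 1070 × 0.7370 = 788.6 mg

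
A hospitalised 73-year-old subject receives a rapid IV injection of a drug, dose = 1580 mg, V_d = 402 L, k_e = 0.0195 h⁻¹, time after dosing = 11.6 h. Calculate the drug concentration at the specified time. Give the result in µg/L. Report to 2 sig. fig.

C₀ = Dose / Vd = 1580 / 402 = 3.930 mg/L
C = C₀ · e^(−k·t) = 3.930 × e^(−0.01950 × 11.6)
  = 3.930 × 0.7976 = 3.135 mg/L
Convert: 3.135 mg/L × 1000 = 3135 µg/L

3100 µg/L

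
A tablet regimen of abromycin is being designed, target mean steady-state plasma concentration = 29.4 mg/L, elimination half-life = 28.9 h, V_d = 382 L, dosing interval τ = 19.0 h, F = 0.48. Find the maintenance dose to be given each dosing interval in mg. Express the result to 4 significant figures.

10660 mg

k = ln2 / t½ = 0.693147 / 28.9 = 0.02398 h⁻¹
CL = k × Vd = 0.02398 × 382 = 9.160 L/h
At steady state, F × (Dose/τ) = Css × CL.
Dose = Css × CL × τ / F = 29.4 × 9.160 × 19.0 / 0.48 = 10660 mg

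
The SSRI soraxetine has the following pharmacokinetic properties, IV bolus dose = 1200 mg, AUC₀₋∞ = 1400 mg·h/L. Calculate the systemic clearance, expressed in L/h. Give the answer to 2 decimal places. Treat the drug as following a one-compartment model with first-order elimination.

0.86 L/h

CL = Dose / AUC = 1200 / 1400 = 0.8571 L/h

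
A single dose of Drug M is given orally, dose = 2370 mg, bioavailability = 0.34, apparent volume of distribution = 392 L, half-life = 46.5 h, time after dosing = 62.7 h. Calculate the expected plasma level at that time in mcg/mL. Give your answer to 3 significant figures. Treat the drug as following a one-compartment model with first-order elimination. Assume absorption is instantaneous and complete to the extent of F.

0.807 mcg/mL

Amount reaching circulation = F × Dose = 0.34 × 2370 = 805.8 mg
C₀ = F·Dose / Vd = 805.8 / 392 = 2.056 mg/L
k = ln2 / t½ = 0.693147 / 46.5 = 0.01491 h⁻¹
C = C₀ · e^(−k·t) = 2.056 × e^(−0.01491 × 62.7)
  = 2.056 × 0.3926 = 0.8072 mg/L
(0.8072 mg/L = 0.8072 mcg/mL)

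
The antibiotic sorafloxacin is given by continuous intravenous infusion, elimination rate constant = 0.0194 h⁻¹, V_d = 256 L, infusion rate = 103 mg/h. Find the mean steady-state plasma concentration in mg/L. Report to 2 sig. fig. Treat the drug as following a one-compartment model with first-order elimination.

21 mg/L

CL = k × Vd = 0.01940 × 256 = 4.966 L/h
At steady state Css = R₀ / CL = 103 / 4.966 = 20.74 mg/L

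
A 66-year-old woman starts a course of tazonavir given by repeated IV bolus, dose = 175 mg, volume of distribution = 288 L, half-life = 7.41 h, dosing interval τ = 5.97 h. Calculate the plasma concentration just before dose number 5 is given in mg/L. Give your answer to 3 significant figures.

0.725 mg/L

C₀ per dose = Dose / Vd = 175 / 288 = 0.6076 mg/L
k = ln2 / t½ = 0.693147 / 7.41 = 0.09354 h⁻¹
Fraction remaining after one interval: r = e^(−kτ) = e^(−0.09354 × 5.97) = 0.5721
Before dose 5, 4 doses have been given (aged 1τ, 2τ, 3τ, 4τ).
C_trough = C₀ × (r + r² + … + r^4) = C₀ × r(1−r^4)/(1−r)
        = 0.6076 × 0.5721 × (1 − 0.1071) / (1 − 0.5721) = 0.7254 mg/L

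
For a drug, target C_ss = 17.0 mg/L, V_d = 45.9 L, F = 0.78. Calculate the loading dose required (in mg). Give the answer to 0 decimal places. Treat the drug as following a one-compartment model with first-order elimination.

LD = Css × Vd / F = 17.0 × 45.9 / 0.78 = 1000 mg

1000 mg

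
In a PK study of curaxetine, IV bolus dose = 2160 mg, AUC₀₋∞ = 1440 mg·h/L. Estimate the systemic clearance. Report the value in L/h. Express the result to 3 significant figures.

CL = Dose / AUC = 2160 / 1440 = 1.500 L/h

1.50 L/h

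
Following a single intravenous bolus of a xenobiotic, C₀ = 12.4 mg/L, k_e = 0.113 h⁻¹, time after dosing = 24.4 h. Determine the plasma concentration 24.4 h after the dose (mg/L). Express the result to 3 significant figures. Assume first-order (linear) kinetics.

C = C₀ · e^(−k·t) = 12.40 × e^(−0.1130 × 24.4)
  = 12.40 × 0.06347 = 0.7870 mg/L

0.787 mg/L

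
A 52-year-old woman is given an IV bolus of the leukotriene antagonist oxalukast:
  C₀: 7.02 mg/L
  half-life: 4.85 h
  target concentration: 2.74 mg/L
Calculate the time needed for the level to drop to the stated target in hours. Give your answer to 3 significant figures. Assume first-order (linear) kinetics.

6.58 h

k = ln2 / t½ = 0.693147 / 4.85 = 0.1429 h⁻¹
t = ln(C₀ / C) / k = ln(7.020 / 2.74) / 0.1429
  = ln(2.562) / 0.1429 = 0.9408 / 0.1429 = 6.584 h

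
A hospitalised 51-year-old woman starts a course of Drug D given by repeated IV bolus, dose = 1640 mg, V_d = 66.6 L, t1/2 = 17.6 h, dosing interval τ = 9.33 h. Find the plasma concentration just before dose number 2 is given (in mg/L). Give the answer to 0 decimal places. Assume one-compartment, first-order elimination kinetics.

C₀ per dose = Dose / Vd = 1640 / 66.6 = 24.62 mg/L
k = ln2 / t½ = 0.693147 / 17.6 = 0.03938 h⁻¹
Fraction remaining after one interval: r = e^(−kτ) = e^(−0.03938 × 9.33) = 0.6925
Before dose 2, 1 dose has been given (aged 1τ).
C_trough = C₀ × r = 24.62 × 0.6925 = 17.05 mg/L

17 mg/L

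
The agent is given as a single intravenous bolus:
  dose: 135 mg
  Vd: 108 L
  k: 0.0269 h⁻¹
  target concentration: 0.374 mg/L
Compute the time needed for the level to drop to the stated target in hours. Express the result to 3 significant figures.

44.9 h

C₀ = Dose / Vd = 135.0 / 108 = 1.250 mg/L
t = ln(C₀ / C) / k = ln(1.250 / 0.374) / 0.02690
  = ln(3.342) / 0.02690 = 1.207 / 0.02690 = 44.87 h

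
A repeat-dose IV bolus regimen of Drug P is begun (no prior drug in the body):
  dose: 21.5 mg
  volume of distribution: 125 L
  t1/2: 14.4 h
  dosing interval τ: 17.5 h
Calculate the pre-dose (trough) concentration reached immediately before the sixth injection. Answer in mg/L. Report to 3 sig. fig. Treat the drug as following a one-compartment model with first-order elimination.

C₀ per dose = Dose / Vd = 21.5 / 125 = 0.1720 mg/L
k = ln2 / t½ = 0.693147 / 14.4 = 0.04814 h⁻¹
Fraction remaining after one interval: r = e^(−kτ) = e^(−0.04814 × 17.5) = 0.4307
Before dose 6, 5 doses have been given (aged 1τ, 2τ, 3τ, 4τ, 5τ).
C_trough = C₀ × (r + r² + … + r^5) = C₀ × r(1−r^5)/(1−r)
        = 0.1720 × 0.4307 × (1 − 0.01482) / (1 − 0.4307) = 0.1282 mg/L

0.128 mg/L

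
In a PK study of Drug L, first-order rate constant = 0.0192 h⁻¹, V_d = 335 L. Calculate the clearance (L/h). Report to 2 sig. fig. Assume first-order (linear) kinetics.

CL = k × Vd = 0.0192 × 335 = 6.432 L/h

6.4 L/h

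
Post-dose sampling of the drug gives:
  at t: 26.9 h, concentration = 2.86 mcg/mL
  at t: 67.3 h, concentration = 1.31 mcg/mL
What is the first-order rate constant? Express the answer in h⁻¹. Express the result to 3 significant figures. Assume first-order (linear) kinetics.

k = ln(C₁/C₂) / (t₂ − t₁) = ln(2.86/1.31) / (67.3 − 26.9)
  = 0.7808 / 40.40 = 0.01933 h⁻¹

0.0193 h⁻¹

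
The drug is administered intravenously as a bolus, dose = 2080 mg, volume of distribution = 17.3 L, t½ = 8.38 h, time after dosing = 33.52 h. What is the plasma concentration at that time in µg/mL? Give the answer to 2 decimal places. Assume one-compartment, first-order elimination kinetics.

C₀ = Dose / Vd = 2080 / 17.3 = 120.2 mg/L
k = ln2 / t½ = 0.693147 / 8.38 = 0.08271 h⁻¹
t / t½ = 33.52 / 8.38 = 4 half-lives
C = C₀ × (1/2)^4 = 120.2 × 0.06250 = 7.513 mg/L
(7.513 mg/L = 7.513 µg/mL)

7.51 µg/mL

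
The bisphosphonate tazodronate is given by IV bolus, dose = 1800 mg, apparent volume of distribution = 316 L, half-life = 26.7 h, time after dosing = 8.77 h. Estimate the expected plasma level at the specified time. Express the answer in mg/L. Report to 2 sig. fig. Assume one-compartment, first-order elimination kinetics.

C₀ = Dose / Vd = 1800 / 316 = 5.696 mg/L
k = ln2 / t½ = 0.693147 / 26.7 = 0.02596 h⁻¹
C = C₀ · e^(−k·t) = 5.696 × e^(−0.02596 × 8.77)
  = 5.696 × 0.7964 = 4.536 mg/L

4.5 mg/L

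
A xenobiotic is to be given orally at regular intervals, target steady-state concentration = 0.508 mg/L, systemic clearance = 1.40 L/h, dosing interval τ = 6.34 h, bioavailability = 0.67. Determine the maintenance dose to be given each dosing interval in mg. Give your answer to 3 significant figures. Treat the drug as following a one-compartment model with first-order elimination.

6.73 mg

At steady state, F × (Dose/τ) = Css × CL.
Dose = Css × CL × τ / F = 0.508 × 1.400 × 6.34 / 0.67 = 6.730 mg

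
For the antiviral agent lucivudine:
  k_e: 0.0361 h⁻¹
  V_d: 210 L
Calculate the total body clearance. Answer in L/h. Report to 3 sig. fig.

7.58 L/h

CL = k × Vd = 0.0361 × 210 = 7.581 L/h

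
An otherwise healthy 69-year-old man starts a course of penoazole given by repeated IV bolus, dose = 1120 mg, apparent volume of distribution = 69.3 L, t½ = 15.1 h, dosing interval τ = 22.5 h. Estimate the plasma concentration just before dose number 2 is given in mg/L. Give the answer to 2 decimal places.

C₀ per dose = Dose / Vd = 1120 / 69.3 = 16.16 mg/L
k = ln2 / t½ = 0.693147 / 15.1 = 0.04590 h⁻¹
Fraction remaining after one interval: r = e^(−kτ) = e^(−0.04590 × 22.5) = 0.3560
Before dose 2, 1 dose has been given (aged 1τ).
C_trough = C₀ × r = 16.16 × 0.3560 = 5.753 mg/L

5.75 mg/L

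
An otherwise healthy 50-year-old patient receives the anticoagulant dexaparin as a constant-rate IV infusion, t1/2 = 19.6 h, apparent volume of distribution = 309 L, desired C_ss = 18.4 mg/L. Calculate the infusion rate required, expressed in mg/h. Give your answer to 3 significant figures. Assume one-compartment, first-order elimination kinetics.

201 mg/h

k = ln2 / t½ = 0.693147 / 19.6 = 0.03536 h⁻¹
CL = k × Vd = 0.03536 × 309 = 10.93 L/h
At steady state, infusion rate R₀ = Css × CL = 18.4 × 10.93 = 201.1 mg/h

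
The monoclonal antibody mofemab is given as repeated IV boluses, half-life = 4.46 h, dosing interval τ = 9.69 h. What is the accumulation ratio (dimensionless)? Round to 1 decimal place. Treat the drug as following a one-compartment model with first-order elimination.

k = ln2 / t½ = 0.693147 / 4.46 = 0.1554 h⁻¹
e^(−kτ) = e^(−0.1554 × 9.69) = 0.2218
Accumulation ratio R = 1 / (1 − e^(−kτ)) = 1 / (1 − 0.2218) = 1.285

1.3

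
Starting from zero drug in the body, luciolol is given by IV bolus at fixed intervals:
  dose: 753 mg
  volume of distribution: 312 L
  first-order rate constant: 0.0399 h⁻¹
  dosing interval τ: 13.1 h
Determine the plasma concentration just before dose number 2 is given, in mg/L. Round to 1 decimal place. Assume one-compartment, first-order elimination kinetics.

C₀ per dose = Dose / Vd = 753 / 312 = 2.413 mg/L
Fraction remaining after one interval: r = e^(−kτ) = e^(−0.03990 × 13.1) = 0.5929
Before dose 2, 1 dose has been given (aged 1τ).
C_trough = C₀ × r = 2.413 × 0.5929 = 1.431 mg/L

1.4 mg/L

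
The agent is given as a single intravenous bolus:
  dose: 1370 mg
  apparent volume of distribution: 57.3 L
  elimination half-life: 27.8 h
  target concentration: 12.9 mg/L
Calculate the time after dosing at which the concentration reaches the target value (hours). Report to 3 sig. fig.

C₀ = Dose / Vd = 1370 / 57.3 = 23.91 mg/L
k = ln2 / t½ = 0.693147 / 27.8 = 0.02493 h⁻¹
t = ln(C₀ / C) / k = ln(23.91 / 12.9) / 0.02493
  = ln(1.853) / 0.02493 = 0.6168 / 0.02493 = 24.74 h

24.7 h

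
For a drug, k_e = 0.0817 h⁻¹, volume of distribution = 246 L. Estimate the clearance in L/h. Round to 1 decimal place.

CL = k × Vd = 0.0817 × 246 = 20.10 L/h

20.1 L/h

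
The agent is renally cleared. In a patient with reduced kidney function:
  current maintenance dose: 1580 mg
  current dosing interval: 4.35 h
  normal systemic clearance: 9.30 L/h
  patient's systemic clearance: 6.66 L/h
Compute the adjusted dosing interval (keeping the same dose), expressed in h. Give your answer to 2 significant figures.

To keep the same average steady-state level, dosing rate must scale with clearance.
CL ratio = 6.66 / 9.30 = 0.7161
New interval (same dose) = 4.35 / 0.7161 = 6.075 h

6.1 h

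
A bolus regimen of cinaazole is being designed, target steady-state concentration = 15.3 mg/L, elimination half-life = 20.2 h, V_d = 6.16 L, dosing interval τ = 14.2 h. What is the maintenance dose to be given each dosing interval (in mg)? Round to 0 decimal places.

46 mg

k = ln2 / t½ = 0.693147 / 20.2 = 0.03431 h⁻¹
CL = k × Vd = 0.03431 × 6.16 = 0.2113 L/h
At steady state, Dose/τ = Css × CL.
Dose = Css × CL × τ = 15.3 × 0.2113 × 14.2 = 45.91 mg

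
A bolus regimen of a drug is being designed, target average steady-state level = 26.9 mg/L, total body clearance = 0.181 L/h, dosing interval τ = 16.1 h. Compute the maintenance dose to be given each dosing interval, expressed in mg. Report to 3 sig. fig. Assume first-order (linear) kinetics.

78.4 mg

At steady state, Dose/τ = Css × CL.
Dose = Css × CL × τ = 26.9 × 0.1810 × 16.1 = 78.39 mg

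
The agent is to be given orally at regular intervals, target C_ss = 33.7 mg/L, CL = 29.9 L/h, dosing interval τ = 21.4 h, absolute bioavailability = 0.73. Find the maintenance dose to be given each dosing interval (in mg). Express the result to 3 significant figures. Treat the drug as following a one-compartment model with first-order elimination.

29500 mg

At steady state, F × (Dose/τ) = Css × CL.
Dose = Css × CL × τ / F = 33.7 × 29.90 × 21.4 / 0.73 = 29540 mg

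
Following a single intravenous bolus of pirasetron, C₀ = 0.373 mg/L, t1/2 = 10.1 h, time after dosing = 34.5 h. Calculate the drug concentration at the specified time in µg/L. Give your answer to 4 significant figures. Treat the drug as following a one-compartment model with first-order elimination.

k = ln2 / t½ = 0.693147 / 10.1 = 0.06863 h⁻¹
C = C₀ · e^(−k·t) = 0.3730 × e^(−0.06863 × 34.5)
  = 0.3730 × 0.09369 = 0.03495 mg/L
Convert: 0.03495 mg/L × 1000 = 34.95 µg/L

34.95 µg/L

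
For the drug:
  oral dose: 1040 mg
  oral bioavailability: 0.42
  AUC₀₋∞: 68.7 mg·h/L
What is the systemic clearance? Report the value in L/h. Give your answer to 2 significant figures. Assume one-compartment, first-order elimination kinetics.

6.4 L/h

CL = F·Dose / AUC = 0.42 × 1040 / 68.7 = 6.358 L/h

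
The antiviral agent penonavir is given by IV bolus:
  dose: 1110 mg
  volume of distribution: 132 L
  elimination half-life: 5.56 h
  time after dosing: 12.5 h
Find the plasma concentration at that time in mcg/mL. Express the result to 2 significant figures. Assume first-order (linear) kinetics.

1.8 mcg/mL

C₀ = Dose / Vd = 1110 / 132 = 8.409 mg/L
k = ln2 / t½ = 0.693147 / 5.56 = 0.1247 h⁻¹
C = C₀ · e^(−k·t) = 8.409 × e^(−0.1247 × 12.5)
  = 8.409 × 0.2104 = 1.769 mg/L
(1.769 mg/L = 1.769 mcg/mL)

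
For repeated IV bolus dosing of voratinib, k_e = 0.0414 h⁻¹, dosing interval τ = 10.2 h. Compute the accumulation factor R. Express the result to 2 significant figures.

2.9

e^(−kτ) = e^(−0.04140 × 10.2) = 0.6556
Accumulation ratio R = 1 / (1 − e^(−kτ)) = 1 / (1 − 0.6556) = 2.904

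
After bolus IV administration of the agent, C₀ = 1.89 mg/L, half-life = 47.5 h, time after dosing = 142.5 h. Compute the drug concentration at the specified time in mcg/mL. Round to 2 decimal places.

k = ln2 / t½ = 0.693147 / 47.5 = 0.01459 h⁻¹
t / t½ = 142.5 / 47.5 = 3 half-lives
C = C₀ × (1/2)^3 = 1.890 × 0.1250 = 0.2363 mg/L
(0.2363 mg/L = 0.2363 mcg/mL)

0.24 mcg/mL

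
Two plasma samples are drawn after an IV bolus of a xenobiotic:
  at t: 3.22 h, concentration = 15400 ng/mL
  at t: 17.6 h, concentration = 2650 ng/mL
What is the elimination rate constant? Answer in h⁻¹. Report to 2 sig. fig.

0.12 h⁻¹

k = ln(C₁/C₂) / (t₂ − t₁) = ln(15400/2650) / (17.6 − 3.22)
  = 1.760 / 14.38 = 0.1224 h⁻¹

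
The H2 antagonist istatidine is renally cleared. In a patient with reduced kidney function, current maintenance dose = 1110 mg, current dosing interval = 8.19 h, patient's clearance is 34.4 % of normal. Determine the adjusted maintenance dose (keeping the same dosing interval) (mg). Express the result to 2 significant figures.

380 mg

To keep the same average steady-state level, dosing rate must scale with clearance.
CL ratio = 34.4 / 100 = 0.3440
New dose (same interval) = 1110 × 0.3440 = 381.8 mg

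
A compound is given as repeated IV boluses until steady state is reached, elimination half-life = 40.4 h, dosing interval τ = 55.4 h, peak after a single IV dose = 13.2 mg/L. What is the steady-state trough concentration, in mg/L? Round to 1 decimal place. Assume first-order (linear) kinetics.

k = ln2 / t½ = 0.693147 / 40.4 = 0.01716 h⁻¹
e^(−kτ) = e^(−0.01716 × 55.4) = 0.3865
Accumulation ratio R = 1 / (1 − e^(−kτ)) = 1 / (1 − 0.3865) = 1.630
Steady-state trough = C₀ × R × e^(−kτ) = 13.2 × 1.630 × 0.3865 = 8.316 mg/L

8.3 mg/L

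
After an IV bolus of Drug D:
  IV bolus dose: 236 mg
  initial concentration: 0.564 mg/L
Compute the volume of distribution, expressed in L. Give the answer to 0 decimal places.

418 L

Vd = Dose / C₀ = 236.0 / 0.564 = 418.4 L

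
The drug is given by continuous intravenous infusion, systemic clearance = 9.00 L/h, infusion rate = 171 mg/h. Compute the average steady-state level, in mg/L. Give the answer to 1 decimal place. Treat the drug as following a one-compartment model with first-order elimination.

19.0 mg/L

At steady state Css = R₀ / CL = 171 / 9.000 = 19.00 mg/L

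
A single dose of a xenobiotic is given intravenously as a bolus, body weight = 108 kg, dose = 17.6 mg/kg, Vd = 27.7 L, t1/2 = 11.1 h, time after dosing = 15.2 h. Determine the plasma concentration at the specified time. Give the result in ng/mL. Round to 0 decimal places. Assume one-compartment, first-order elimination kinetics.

Total dose = 17.6 × 108 = 1901 mg
C₀ = Dose / Vd = 1901 / 27.7 = 68.63 mg/L
k = ln2 / t½ = 0.693147 / 11.1 = 0.06245 h⁻¹
C = C₀ · e^(−k·t) = 68.63 × e^(−0.06245 × 15.2)
  = 68.63 × 0.3870 = 26.56 mg/L
Convert: 26.56 mg/L × 1000 = 26560 ng/mL

26560 ng/mL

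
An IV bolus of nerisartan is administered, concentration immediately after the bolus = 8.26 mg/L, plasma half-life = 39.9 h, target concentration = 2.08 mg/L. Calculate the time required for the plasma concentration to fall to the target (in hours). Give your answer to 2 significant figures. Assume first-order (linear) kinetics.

k = ln2 / t½ = 0.693147 / 39.9 = 0.01737 h⁻¹
t = ln(C₀ / C) / k = ln(8.260 / 2.08) / 0.01737
  = ln(3.971) / 0.01737 = 1.379 / 0.01737 = 79.39 h

79 h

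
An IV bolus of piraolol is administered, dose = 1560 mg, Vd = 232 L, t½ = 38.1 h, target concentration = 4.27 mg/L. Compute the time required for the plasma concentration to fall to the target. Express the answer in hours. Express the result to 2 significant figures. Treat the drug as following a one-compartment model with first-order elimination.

C₀ = Dose / Vd = 1560 / 232 = 6.724 mg/L
k = ln2 / t½ = 0.693147 / 38.1 = 0.01819 h⁻¹
t = ln(C₀ / C) / k = ln(6.724 / 4.27) / 0.01819
  = ln(1.575) / 0.01819 = 0.4543 / 0.01819 = 24.98 h

25 h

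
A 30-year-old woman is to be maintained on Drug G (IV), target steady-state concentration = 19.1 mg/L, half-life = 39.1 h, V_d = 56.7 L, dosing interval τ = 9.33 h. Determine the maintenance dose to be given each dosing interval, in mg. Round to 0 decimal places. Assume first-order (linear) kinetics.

k = ln2 / t½ = 0.693147 / 39.1 = 0.01773 h⁻¹
CL = k × Vd = 0.01773 × 56.7 = 1.005 L/h
At steady state, Dose/τ = Css × CL.
Dose = Css × CL × τ = 19.1 × 1.005 × 9.33 = 179.1 mg

179 mg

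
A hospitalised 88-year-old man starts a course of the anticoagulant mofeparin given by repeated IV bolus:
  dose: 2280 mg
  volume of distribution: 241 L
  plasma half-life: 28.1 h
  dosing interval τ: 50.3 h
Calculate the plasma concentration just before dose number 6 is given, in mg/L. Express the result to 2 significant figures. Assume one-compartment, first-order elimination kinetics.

3.8 mg/L

C₀ per dose = Dose / Vd = 2280 / 241 = 9.461 mg/L
k = ln2 / t½ = 0.693147 / 28.1 = 0.02467 h⁻¹
Fraction remaining after one interval: r = e^(−kτ) = e^(−0.02467 × 50.3) = 0.2891
Before dose 6, 5 doses have been given (aged 1τ, 2τ, 3τ, 4τ, 5τ).
C_trough = C₀ × (r + r² + … + r^5) = C₀ × r(1−r^5)/(1−r)
        = 9.461 × 0.2891 × (1 − 0.002019) / (1 − 0.2891) = 3.840 mg/L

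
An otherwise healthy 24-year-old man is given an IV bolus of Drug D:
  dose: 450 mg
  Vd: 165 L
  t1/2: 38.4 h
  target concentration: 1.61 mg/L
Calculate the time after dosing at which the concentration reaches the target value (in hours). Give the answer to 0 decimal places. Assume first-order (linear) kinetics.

C₀ = Dose / Vd = 450.0 / 165 = 2.727 mg/L
k = ln2 / t½ = 0.693147 / 38.4 = 0.01805 h⁻¹
t = ln(C₀ / C) / k = ln(2.727 / 1.61) / 0.01805
  = ln(1.694) / 0.01805 = 0.5271 / 0.01805 = 29.20 h

29 h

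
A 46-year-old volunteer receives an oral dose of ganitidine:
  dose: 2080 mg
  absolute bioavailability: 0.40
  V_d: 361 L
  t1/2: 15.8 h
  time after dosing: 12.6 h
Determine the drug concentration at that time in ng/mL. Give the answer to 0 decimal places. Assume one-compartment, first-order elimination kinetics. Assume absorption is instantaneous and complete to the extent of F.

Amount reaching circulation = F × Dose = 0.40 × 2080 = 832.0 mg
C₀ = F·Dose / Vd = 832.0 / 361 = 2.305 mg/L
k = ln2 / t½ = 0.693147 / 15.8 = 0.04387 h⁻¹
C = C₀ · e^(−k·t) = 2.305 × e^(−0.04387 × 12.6)
  = 2.305 × 0.5754 = 1.326 mg/L
Convert: 1.326 mg/L × 1000 = 1326 ng/mL

1326 ng/mL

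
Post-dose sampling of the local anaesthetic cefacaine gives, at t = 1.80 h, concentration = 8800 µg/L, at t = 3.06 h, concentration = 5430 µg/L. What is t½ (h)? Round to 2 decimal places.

k = ln(C₁/C₂) / (t₂ − t₁) = ln(8800/5430) / (3.06 − 1.80)
  = 0.4828 / 1.260 = 0.3832 h⁻¹
t½ = ln2 / k = 0.693147 / 0.3832 = 1.809 h

1.81 h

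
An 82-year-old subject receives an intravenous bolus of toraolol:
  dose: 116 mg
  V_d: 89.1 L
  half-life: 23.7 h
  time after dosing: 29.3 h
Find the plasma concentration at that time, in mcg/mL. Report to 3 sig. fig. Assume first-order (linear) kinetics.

0.553 mcg/mL

C₀ = Dose / Vd = 116.0 / 89.1 = 1.302 mg/L
k = ln2 / t½ = 0.693147 / 23.7 = 0.02925 h⁻¹
C = C₀ · e^(−k·t) = 1.302 × e^(−0.02925 × 29.3)
  = 1.302 × 0.4244 = 0.5526 mg/L
(0.5526 mg/L = 0.5526 mcg/mL)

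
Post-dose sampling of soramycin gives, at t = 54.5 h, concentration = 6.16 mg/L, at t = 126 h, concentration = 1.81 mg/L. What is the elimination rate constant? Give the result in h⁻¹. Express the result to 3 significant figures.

0.0171 h⁻¹

k = ln(C₁/C₂) / (t₂ − t₁) = ln(6.16/1.81) / (126 − 54.5)
  = 1.225 / 71.50 = 0.01713 h⁻¹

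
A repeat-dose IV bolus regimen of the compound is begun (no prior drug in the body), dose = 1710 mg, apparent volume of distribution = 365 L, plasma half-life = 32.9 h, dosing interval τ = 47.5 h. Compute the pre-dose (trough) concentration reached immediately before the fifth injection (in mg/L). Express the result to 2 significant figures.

2.7 mg/L

C₀ per dose = Dose / Vd = 1710 / 365 = 4.685 mg/L
k = ln2 / t½ = 0.693147 / 32.9 = 0.02107 h⁻¹
Fraction remaining after one interval: r = e^(−kτ) = e^(−0.02107 × 47.5) = 0.3676
Before dose 5, 4 doses have been given (aged 1τ, 2τ, 3τ, 4τ).
C_trough = C₀ × (r + r² + … + r^4) = C₀ × r(1−r^4)/(1−r)
        = 4.685 × 0.3676 × (1 − 0.01826) / (1 − 0.3676) = 2.674 mg/L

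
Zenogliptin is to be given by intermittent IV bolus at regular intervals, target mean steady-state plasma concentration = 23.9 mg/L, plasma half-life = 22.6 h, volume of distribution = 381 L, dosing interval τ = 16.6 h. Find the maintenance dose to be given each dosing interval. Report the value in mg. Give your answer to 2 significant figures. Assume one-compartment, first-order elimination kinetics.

k = ln2 / t½ = 0.693147 / 22.6 = 0.03067 h⁻¹
CL = k × Vd = 0.03067 × 381 = 11.69 L/h
At steady state, Dose/τ = Css × CL.
Dose = Css × CL × τ = 23.9 × 11.69 × 16.6 = 4638 mg

4600 mg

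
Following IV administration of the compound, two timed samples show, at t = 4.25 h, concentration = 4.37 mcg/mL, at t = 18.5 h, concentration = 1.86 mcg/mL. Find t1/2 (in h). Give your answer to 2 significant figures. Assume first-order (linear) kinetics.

12 h

k = ln(C₁/C₂) / (t₂ − t₁) = ln(4.37/1.86) / (18.5 − 4.25)
  = 0.8542 / 14.25 = 0.05994 h⁻¹
t½ = ln2 / k = 0.693147 / 0.05994 = 11.56 h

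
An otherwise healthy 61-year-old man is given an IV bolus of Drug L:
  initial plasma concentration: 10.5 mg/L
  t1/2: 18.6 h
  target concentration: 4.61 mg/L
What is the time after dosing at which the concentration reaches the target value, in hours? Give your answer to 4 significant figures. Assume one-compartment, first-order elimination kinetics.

k = ln2 / t½ = 0.693147 / 18.6 = 0.03727 h⁻¹
t = ln(C₀ / C) / k = ln(10.50 / 4.61) / 0.03727
  = ln(2.278) / 0.03727 = 0.8233 / 0.03727 = 22.09 h

22.09 h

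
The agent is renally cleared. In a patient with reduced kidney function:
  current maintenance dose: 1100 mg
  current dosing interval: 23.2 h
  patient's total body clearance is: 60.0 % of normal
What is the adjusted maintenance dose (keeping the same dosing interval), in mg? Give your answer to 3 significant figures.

660 mg

To keep the same average steady-state level, dosing rate must scale with clearance.
CL ratio = 60.0 / 100 = 0.6000
New dose (same interval) = 1100 × 0.6000 = 660.0 mg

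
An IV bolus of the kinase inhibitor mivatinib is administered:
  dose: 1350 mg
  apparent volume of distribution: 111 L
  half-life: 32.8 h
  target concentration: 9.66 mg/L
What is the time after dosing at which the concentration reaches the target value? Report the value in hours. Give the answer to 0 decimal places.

C₀ = Dose / Vd = 1350 / 111 = 12.16 mg/L
k = ln2 / t½ = 0.693147 / 32.8 = 0.02113 h⁻¹
t = ln(C₀ / C) / k = ln(12.16 / 9.66) / 0.02113
  = ln(1.259) / 0.02113 = 0.2303 / 0.02113 = 10.90 h

11 h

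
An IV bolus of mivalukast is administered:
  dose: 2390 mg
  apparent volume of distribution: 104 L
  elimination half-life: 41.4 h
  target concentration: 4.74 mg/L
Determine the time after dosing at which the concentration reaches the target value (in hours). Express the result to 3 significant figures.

C₀ = Dose / Vd = 2390 / 104 = 22.98 mg/L
k = ln2 / t½ = 0.693147 / 41.4 = 0.01674 h⁻¹
t = ln(C₀ / C) / k = ln(22.98 / 4.74) / 0.01674
  = ln(4.848) / 0.01674 = 1.579 / 0.01674 = 94.32 h

94.3 h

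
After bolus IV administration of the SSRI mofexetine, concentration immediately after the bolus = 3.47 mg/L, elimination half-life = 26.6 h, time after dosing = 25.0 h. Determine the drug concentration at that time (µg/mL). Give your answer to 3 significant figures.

k = ln2 / t½ = 0.693147 / 26.6 = 0.02606 h⁻¹
C = C₀ · e^(−k·t) = 3.470 × e^(−0.02606 × 25.0)
  = 3.470 × 0.5213 = 1.809 mg/L
(1.809 mg/L = 1.809 µg/mL)

1.81 µg/mL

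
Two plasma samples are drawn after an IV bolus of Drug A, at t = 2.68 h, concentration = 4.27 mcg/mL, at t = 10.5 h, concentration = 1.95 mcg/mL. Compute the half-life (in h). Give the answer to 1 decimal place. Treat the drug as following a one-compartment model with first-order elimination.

k = ln(C₁/C₂) / (t₂ − t₁) = ln(4.27/1.95) / (10.5 − 2.68)
  = 0.7838 / 7.820 = 0.1002 h⁻¹
t½ = ln2 / k = 0.693147 / 0.1002 = 6.918 h

6.9 h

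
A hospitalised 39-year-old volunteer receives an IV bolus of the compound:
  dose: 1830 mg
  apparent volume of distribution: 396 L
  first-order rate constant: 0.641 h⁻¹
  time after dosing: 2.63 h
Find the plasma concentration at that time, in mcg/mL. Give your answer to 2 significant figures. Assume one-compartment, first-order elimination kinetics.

C₀ = Dose / Vd = 1830 / 396 = 4.621 mg/L
C = C₀ · e^(−k·t) = 4.621 × e^(−0.6410 × 2.63)
  = 4.621 × 0.1853 = 0.8563 mg/L
(0.8563 mg/L = 0.8563 mcg/mL)

0.86 mcg/mL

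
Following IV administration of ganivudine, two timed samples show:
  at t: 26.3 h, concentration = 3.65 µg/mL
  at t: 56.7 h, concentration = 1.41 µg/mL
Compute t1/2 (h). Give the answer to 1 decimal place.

22.2 h

k = ln(C₁/C₂) / (t₂ − t₁) = ln(3.65/1.41) / (56.7 − 26.3)
  = 0.9511 / 30.40 = 0.03129 h⁻¹
t½ = ln2 / k = 0.693147 / 0.03129 = 22.15 h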